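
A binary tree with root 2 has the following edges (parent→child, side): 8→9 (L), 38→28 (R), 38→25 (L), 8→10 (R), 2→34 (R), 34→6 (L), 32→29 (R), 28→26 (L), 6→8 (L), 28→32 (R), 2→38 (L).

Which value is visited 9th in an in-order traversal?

8

In-order visits the left subtree, then the node, then the right subtree.
At 2: go left to 38.
  At 38: go left to 25.
    25 is a leaf — visit 25.
  Visit 38.
  At 38: go right to 28.
    At 28: go left to 26.
      26 is a leaf — visit 26.
    Visit 28.
    At 28: go right to 32.
      At 32: no left child.
      Visit 32.
      At 32: go right to 29.
        29 is a leaf — visit 29.
Visit 2.
At 2: go right to 34.
  At 34: go left to 6.
    At 6: go left to 8.
      At 8: go left to 9.
        9 is a leaf — visit 9.
      Visit 8.
      At 8: go right to 10.
        10 is a leaf — visit 10.
    Visit 6.
    At 6: no right child.
  Visit 34.
  At 34: no right child.
Full in-order sequence: 25, 38, 26, 28, 32, 29, 2, 9, 8, 10, 6, 34.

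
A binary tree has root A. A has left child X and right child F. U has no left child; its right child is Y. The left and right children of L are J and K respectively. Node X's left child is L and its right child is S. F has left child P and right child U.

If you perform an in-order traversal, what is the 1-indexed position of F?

In-order visits the left subtree, then the node, then the right subtree.
At A: go left to X.
  At X: go left to L.
    At L: go left to J.
      J is a leaf — visit J.
    Visit L.
    At L: go right to K.
      K is a leaf — visit K.
  Visit X.
  At X: go right to S.
    S is a leaf — visit S.
Visit A.
At A: go right to F.
  At F: go left to P.
    P is a leaf — visit P.
  Visit F.
  At F: go right to U.
    At U: no left child.
    Visit U.
    At U: go right to Y.
      Y is a leaf — visit Y.
Full in-order sequence: J, L, K, X, S, A, P, F, U, Y.

8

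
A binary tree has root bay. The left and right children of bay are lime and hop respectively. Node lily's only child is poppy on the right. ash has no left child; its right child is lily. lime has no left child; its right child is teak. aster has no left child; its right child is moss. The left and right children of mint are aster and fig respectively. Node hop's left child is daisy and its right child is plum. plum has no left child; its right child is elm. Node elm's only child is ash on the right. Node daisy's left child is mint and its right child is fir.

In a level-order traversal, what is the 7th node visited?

mint

Level-order visits nodes level by level from the root, left to right within each level.
Level 0: bay
Level 1: lime, hop
Level 2: teak, daisy, plum
Level 3: mint, fir, elm
Level 4: aster, fig, ash
Level 5: moss, lily
Level 6: poppy
Full level-order sequence: bay, lime, hop, teak, daisy, plum, mint, fir, elm, aster, fig, ash, moss, lily, poppy.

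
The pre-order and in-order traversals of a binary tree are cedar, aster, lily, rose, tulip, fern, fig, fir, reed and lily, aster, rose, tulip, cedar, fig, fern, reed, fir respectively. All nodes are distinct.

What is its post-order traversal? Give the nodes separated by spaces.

The first element of pre-order is the root; it splits in-order into left and right subtrees.
Root cedar: left subtree has 4 nodes {lily, aster, rose, tulip}, right has 4 {fig, fern, reed, fir}.
  Root aster: left subtree has 1 node {lily}, right has 2 {rose, tulip}.
    Root rose: left subtree has 0 nodes { }, right has 1 {tulip}.
  Root fern: left subtree has 1 node {fig}, right has 2 {reed, fir}.
    Root fir: left subtree has 1 node {reed}, right has 0 { }.

lily tulip rose aster fig reed fir fern cedar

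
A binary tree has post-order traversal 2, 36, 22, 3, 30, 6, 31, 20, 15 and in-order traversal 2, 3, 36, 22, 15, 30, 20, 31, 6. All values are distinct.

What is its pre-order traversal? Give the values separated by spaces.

The last element of post-order is the root; it splits in-order into left and right subtrees.
Root 15: left subtree has 4 nodes {2, 3, 36, 22}, right has 4 {30, 20, 31, 6}.
  Root 3: left subtree has 1 node {2}, right has 2 {36, 22}.
    Root 22: left subtree has 1 node {36}, right has 0 { }.
  Root 20: left subtree has 1 node {30}, right has 2 {31, 6}.
    Root 31: left subtree has 0 nodes { }, right has 1 {6}.

15 3 2 22 36 20 30 31 6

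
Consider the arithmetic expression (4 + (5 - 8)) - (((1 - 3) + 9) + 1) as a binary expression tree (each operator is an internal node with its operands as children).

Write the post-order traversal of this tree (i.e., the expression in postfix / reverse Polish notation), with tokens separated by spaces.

4 5 8 - + 1 3 - 9 + 1 + -

Post-order on an expression tree gives postfix notation: for each operator, emit left operand, right operand, then the operator.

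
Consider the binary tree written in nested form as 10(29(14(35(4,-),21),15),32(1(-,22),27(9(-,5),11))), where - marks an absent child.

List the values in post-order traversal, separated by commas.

4, 35, 21, 14, 15, 29, 22, 1, 5, 9, 11, 27, 32, 10

Post-order visits the left subtree, then the right subtree, then the node.
At 10: go left to 29.
  At 29: go left to 14.
    At 14: go left to 35.
      At 35: go left to 4.
        4 is a leaf — visit 4.
      At 35: no right child.
      Visit 35.
    At 14: go right to 21.
      21 is a leaf — visit 21.
    Visit 14.
  At 29: go right to 15.
    15 is a leaf — visit 15.
  Visit 29.
At 10: go right to 32.
  At 32: go left to 1.
    At 1: no left child.
    At 1: go right to 22.
      22 is a leaf — visit 22.
    Visit 1.
  At 32: go right to 27.
    At 27: go left to 9.
      At 9: no left child.
      At 9: go right to 5.
        5 is a leaf — visit 5.
      Visit 9.
    At 27: go right to 11.
      11 is a leaf — visit 11.
    Visit 27.
  Visit 32.
Visit 10.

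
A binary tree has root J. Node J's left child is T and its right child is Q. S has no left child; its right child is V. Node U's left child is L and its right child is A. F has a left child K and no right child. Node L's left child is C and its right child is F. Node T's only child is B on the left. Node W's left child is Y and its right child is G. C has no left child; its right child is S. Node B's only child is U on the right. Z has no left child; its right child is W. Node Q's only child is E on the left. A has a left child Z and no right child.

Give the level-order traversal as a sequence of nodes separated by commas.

Level-order visits nodes level by level from the root, left to right within each level.
Level 0: J
Level 1: T, Q
Level 2: B, E
Level 3: U
Level 4: L, A
Level 5: C, F, Z
Level 6: S, K, W
Level 7: V, Y, G

J, T, Q, B, E, U, L, A, C, F, Z, S, K, W, V, Y, G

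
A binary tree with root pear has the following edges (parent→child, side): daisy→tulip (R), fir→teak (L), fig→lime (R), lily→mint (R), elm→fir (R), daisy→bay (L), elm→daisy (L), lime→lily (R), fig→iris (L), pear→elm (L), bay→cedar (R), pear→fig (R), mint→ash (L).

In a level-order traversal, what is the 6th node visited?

iris

Level-order visits nodes level by level from the root, left to right within each level.
Level 0: pear
Level 1: elm, fig
Level 2: daisy, fir, iris, lime
Level 3: bay, tulip, teak, lily
Level 4: cedar, mint
Level 5: ash
Full level-order sequence: pear, elm, fig, daisy, fir, iris, lime, bay, tulip, teak, lily, cedar, mint, ash.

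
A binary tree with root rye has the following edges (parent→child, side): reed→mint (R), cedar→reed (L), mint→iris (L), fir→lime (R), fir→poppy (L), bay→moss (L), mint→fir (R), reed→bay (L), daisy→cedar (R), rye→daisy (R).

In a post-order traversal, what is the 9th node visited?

Post-order visits the left subtree, then the right subtree, then the node.
At rye: no left child.
At rye: go right to daisy.
  At daisy: no left child.
  At daisy: go right to cedar.
    At cedar: go left to reed.
      At reed: go left to bay.
        At bay: go left to moss.
          moss is a leaf — visit moss.
        At bay: no right child.
        Visit bay.
      At reed: go right to mint.
        At mint: go left to iris.
          iris is a leaf — visit iris.
        At mint: go right to fir.
          At fir: go left to poppy.
            poppy is a leaf — visit poppy.
          At fir: go right to lime.
            lime is a leaf — visit lime.
          Visit fir.
        Visit mint.
      Visit reed.
    At cedar: no right child.
    Visit cedar.
  Visit daisy.
Visit rye.
Full post-order sequence: moss, bay, iris, poppy, lime, fir, mint, reed, cedar, daisy, rye.

cedar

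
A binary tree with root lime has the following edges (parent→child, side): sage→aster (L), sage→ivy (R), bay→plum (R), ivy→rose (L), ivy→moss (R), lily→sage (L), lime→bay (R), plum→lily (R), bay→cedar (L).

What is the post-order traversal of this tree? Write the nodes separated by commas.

Post-order visits the left subtree, then the right subtree, then the node.
At lime: no left child.
At lime: go right to bay.
  At bay: go left to cedar.
    cedar is a leaf — visit cedar.
  At bay: go right to plum.
    At plum: no left child.
    At plum: go right to lily.
      At lily: go left to sage.
        At sage: go left to aster.
          aster is a leaf — visit aster.
        At sage: go right to ivy.
          At ivy: go left to rose.
            rose is a leaf — visit rose.
          At ivy: go right to moss.
            moss is a leaf — visit moss.
          Visit ivy.
        Visit sage.
      At lily: no right child.
      Visit lily.
    Visit plum.
  Visit bay.
Visit lime.

cedar, aster, rose, moss, ivy, sage, lily, plum, bay, lime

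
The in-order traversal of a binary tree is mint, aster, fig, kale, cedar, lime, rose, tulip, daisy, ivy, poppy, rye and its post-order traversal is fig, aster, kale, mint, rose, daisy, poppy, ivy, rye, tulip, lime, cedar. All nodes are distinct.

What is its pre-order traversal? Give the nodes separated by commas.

The last element of post-order is the root; it splits in-order into left and right subtrees.
Root cedar: left subtree has 4 nodes {mint, aster, fig, kale}, right has 7 {lime, rose, tulip, daisy, ivy, poppy, rye}.
  Root mint: left subtree has 0 nodes { }, right has 3 {aster, fig, kale}.
    Root kale: left subtree has 2 nodes {aster, fig}, right has 0 { }.
      Root aster: left subtree has 0 nodes { }, right has 1 {fig}.
  Root lime: left subtree has 0 nodes { }, right has 6 {rose, tulip, daisy, ivy, poppy, rye}.
    Root tulip: left subtree has 1 node {rose}, right has 4 {daisy, ivy, poppy, rye}.
      Root rye: left subtree has 3 nodes {daisy, ivy, poppy}, right has 0 { }.
        Root ivy: left subtree has 1 node {daisy}, right has 1 {poppy}.

cedar, mint, kale, aster, fig, lime, tulip, rose, rye, ivy, daisy, poppy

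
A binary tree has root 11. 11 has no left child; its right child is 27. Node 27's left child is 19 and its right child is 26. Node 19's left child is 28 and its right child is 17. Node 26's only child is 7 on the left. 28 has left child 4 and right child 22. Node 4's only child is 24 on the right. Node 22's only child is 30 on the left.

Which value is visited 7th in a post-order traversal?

19

Post-order visits the left subtree, then the right subtree, then the node.
At 11: no left child.
At 11: go right to 27.
  At 27: go left to 19.
    At 19: go left to 28.
      At 28: go left to 4.
        At 4: no left child.
        At 4: go right to 24.
          24 is a leaf — visit 24.
        Visit 4.
      At 28: go right to 22.
        At 22: go left to 30.
          30 is a leaf — visit 30.
        At 22: no right child.
        Visit 22.
      Visit 28.
    At 19: go right to 17.
      17 is a leaf — visit 17.
    Visit 19.
  At 27: go right to 26.
    At 26: go left to 7.
      7 is a leaf — visit 7.
    At 26: no right child.
    Visit 26.
  Visit 27.
Visit 11.
Full post-order sequence: 24, 4, 30, 22, 28, 17, 19, 7, 26, 27, 11.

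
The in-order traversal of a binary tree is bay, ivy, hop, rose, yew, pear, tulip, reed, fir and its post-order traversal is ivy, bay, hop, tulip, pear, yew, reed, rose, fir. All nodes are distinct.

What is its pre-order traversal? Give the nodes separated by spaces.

fir rose hop bay ivy reed yew pear tulip

The last element of post-order is the root; it splits in-order into left and right subtrees.
Root fir: left subtree has 8 nodes {bay, ivy, hop, rose, yew, pear, tulip, reed}, right has 0 { }.
  Root rose: left subtree has 3 nodes {bay, ivy, hop}, right has 4 {yew, pear, tulip, reed}.
    Root hop: left subtree has 2 nodes {bay, ivy}, right has 0 { }.
      Root bay: left subtree has 0 nodes { }, right has 1 {ivy}.
    Root reed: left subtree has 3 nodes {yew, pear, tulip}, right has 0 { }.
      Root yew: left subtree has 0 nodes { }, right has 2 {pear, tulip}.
        Root pear: left subtree has 0 nodes { }, right has 1 {tulip}.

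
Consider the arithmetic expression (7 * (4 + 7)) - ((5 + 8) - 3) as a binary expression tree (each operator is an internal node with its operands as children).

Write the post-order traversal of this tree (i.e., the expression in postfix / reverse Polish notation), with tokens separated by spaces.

Post-order on an expression tree gives postfix notation: for each operator, emit left operand, right operand, then the operator.

7 4 7 + * 5 8 + 3 - -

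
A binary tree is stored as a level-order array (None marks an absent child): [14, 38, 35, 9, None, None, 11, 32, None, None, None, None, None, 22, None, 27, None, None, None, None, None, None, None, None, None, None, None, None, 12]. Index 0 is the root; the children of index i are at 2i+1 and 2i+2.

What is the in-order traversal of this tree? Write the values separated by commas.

In-order visits the left subtree, then the node, then the right subtree.
At 14: go left to 38.
  At 38: go left to 9.
    At 9: go left to 32.
      At 32: go left to 27.
        27 is a leaf — visit 27.
      Visit 32.
      At 32: no right child.
    Visit 9.
    At 9: no right child.
  Visit 38.
  At 38: no right child.
Visit 14.
At 14: go right to 35.
  At 35: no left child.
  Visit 35.
  At 35: go right to 11.
    At 11: go left to 22.
      At 22: no left child.
      Visit 22.
      At 22: go right to 12.
        12 is a leaf — visit 12.
    Visit 11.
    At 11: no right child.

27, 32, 9, 38, 14, 35, 22, 12, 11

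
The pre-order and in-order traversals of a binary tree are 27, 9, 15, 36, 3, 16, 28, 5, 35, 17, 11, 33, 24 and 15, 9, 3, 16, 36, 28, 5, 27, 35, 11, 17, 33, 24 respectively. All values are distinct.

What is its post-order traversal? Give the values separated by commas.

15, 16, 3, 5, 28, 36, 9, 11, 24, 33, 17, 35, 27

The first element of pre-order is the root; it splits in-order into left and right subtrees.
Root 27: left subtree has 7 nodes {15, 9, 3, 16, 36, 28, 5}, right has 5 {35, 11, 17, 33, 24}.
  Root 9: left subtree has 1 node {15}, right has 5 {3, 16, 36, 28, 5}.
    Root 36: left subtree has 2 nodes {3, 16}, right has 2 {28, 5}.
      Root 3: left subtree has 0 nodes { }, right has 1 {16}.
      Root 28: left subtree has 0 nodes { }, right has 1 {5}.
  Root 35: left subtree has 0 nodes { }, right has 4 {11, 17, 33, 24}.
    Root 17: left subtree has 1 node {11}, right has 2 {33, 24}.
      Root 33: left subtree has 0 nodes { }, right has 1 {24}.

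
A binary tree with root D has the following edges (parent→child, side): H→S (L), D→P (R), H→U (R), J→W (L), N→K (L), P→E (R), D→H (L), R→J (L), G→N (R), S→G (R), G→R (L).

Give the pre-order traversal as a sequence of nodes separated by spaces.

Pre-order visits the node, then its left subtree, then its right subtree.
Visit D.
At D: go left to H.
  Visit H.
  At H: go left to S.
    Visit S.
    At S: no left child.
    At S: go right to G.
      Visit G.
      At G: go left to R.
        Visit R.
        At R: go left to J.
          Visit J.
          At J: go left to W.
            W is a leaf — visit W.
          At J: no right child.
        At R: no right child.
      At G: go right to N.
        Visit N.
        At N: go left to K.
          K is a leaf — visit K.
        At N: no right child.
  At H: go right to U.
    U is a leaf — visit U.
At D: go right to P.
  Visit P.
  At P: no left child.
  At P: go right to E.
    E is a leaf — visit E.

D H S G R J W N K U P E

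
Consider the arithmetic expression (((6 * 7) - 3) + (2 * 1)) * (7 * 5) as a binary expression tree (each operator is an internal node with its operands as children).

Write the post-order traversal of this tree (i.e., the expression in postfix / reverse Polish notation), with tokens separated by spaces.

6 7 * 3 - 2 1 * + 7 5 * *

Post-order on an expression tree gives postfix notation: for each operator, emit left operand, right operand, then the operator.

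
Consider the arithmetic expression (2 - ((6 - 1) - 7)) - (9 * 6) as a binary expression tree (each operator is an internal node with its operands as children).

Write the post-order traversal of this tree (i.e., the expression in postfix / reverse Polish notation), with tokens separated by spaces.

Post-order on an expression tree gives postfix notation: for each operator, emit left operand, right operand, then the operator.

2 6 1 - 7 - - 9 6 * -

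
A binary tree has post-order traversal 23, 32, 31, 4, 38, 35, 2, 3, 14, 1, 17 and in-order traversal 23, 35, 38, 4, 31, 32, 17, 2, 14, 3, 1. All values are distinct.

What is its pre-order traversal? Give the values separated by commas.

The last element of post-order is the root; it splits in-order into left and right subtrees.
Root 17: left subtree has 6 nodes {23, 35, 38, 4, 31, 32}, right has 4 {2, 14, 3, 1}.
  Root 35: left subtree has 1 node {23}, right has 4 {38, 4, 31, 32}.
    Root 38: left subtree has 0 nodes { }, right has 3 {4, 31, 32}.
      Root 4: left subtree has 0 nodes { }, right has 2 {31, 32}.
        Root 31: left subtree has 0 nodes { }, right has 1 {32}.
  Root 1: left subtree has 3 nodes {2, 14, 3}, right has 0 { }.
    Root 14: left subtree has 1 node {2}, right has 1 {3}.

17, 35, 23, 38, 4, 31, 32, 1, 14, 2, 3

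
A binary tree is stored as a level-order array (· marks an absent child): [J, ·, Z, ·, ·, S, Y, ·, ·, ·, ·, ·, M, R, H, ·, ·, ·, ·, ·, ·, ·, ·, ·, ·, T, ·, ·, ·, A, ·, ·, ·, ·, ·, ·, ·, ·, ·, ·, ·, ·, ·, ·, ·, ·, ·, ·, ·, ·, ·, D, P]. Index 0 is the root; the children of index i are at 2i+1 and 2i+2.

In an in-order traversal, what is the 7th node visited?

Z

In-order visits the left subtree, then the node, then the right subtree.
At J: no left child.
Visit J.
At J: go right to Z.
  At Z: go left to S.
    At S: no left child.
    Visit S.
    At S: go right to M.
      At M: go left to T.
        At T: go left to D.
          D is a leaf — visit D.
        Visit T.
        At T: go right to P.
          P is a leaf — visit P.
      Visit M.
      At M: no right child.
  Visit Z.
  At Z: go right to Y.
    At Y: go left to R.
      R is a leaf — visit R.
    Visit Y.
    At Y: go right to H.
      At H: go left to A.
        A is a leaf — visit A.
      Visit H.
      At H: no right child.
Full in-order sequence: J, S, D, T, P, M, Z, R, Y, A, H.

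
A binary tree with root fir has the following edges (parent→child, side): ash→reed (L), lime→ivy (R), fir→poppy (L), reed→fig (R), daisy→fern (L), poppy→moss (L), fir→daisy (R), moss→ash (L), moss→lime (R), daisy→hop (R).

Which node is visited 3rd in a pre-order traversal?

Pre-order visits the node, then its left subtree, then its right subtree.
Visit fir.
At fir: go left to poppy.
  Visit poppy.
  At poppy: go left to moss.
    Visit moss.
    At moss: go left to ash.
      Visit ash.
      At ash: go left to reed.
        Visit reed.
        At reed: no left child.
        At reed: go right to fig.
          fig is a leaf — visit fig.
      At ash: no right child.
    At moss: go right to lime.
      Visit lime.
      At lime: no left child.
      At lime: go right to ivy.
        ivy is a leaf — visit ivy.
  At poppy: no right child.
At fir: go right to daisy.
  Visit daisy.
  At daisy: go left to fern.
    fern is a leaf — visit fern.
  At daisy: go right to hop.
    hop is a leaf — visit hop.
Full pre-order sequence: fir, poppy, moss, ash, reed, fig, lime, ivy, daisy, fern, hop.

moss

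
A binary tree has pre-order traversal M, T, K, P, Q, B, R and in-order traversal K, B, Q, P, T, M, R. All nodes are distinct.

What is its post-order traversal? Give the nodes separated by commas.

B, Q, P, K, T, R, M

The first element of pre-order is the root; it splits in-order into left and right subtrees.
Root M: left subtree has 5 nodes {K, B, Q, P, T}, right has 1 {R}.
  Root T: left subtree has 4 nodes {K, B, Q, P}, right has 0 { }.
    Root K: left subtree has 0 nodes { }, right has 3 {B, Q, P}.
      Root P: left subtree has 2 nodes {B, Q}, right has 0 { }.
        Root Q: left subtree has 1 node {B}, right has 0 { }.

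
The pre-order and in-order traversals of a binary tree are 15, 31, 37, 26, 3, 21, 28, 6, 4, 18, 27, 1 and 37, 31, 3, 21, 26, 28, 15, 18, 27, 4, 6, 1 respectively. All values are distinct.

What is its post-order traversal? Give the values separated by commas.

37, 21, 3, 28, 26, 31, 27, 18, 4, 1, 6, 15

The first element of pre-order is the root; it splits in-order into left and right subtrees.
Root 15: left subtree has 6 nodes {37, 31, 3, 21, 26, 28}, right has 5 {18, 27, 4, 6, 1}.
  Root 31: left subtree has 1 node {37}, right has 4 {3, 21, 26, 28}.
    Root 26: left subtree has 2 nodes {3, 21}, right has 1 {28}.
      Root 3: left subtree has 0 nodes { }, right has 1 {21}.
  Root 6: left subtree has 3 nodes {18, 27, 4}, right has 1 {1}.
    Root 4: left subtree has 2 nodes {18, 27}, right has 0 { }.
      Root 18: left subtree has 0 nodes { }, right has 1 {27}.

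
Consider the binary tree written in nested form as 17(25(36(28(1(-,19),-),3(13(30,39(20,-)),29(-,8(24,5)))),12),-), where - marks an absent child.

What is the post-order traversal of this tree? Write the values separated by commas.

19, 1, 28, 30, 20, 39, 13, 24, 5, 8, 29, 3, 36, 12, 25, 17

Post-order visits the left subtree, then the right subtree, then the node.
At 17: go left to 25.
  At 25: go left to 36.
    At 36: go left to 28.
      At 28: go left to 1.
        At 1: no left child.
        At 1: go right to 19.
          19 is a leaf — visit 19.
        Visit 1.
      At 28: no right child.
      Visit 28.
    At 36: go right to 3.
      At 3: go left to 13.
        At 13: go left to 30.
          30 is a leaf — visit 30.
        At 13: go right to 39.
          At 39: go left to 20.
            20 is a leaf — visit 20.
          At 39: no right child.
          Visit 39.
        Visit 13.
      At 3: go right to 29.
        At 29: no left child.
        At 29: go right to 8.
          At 8: go left to 24.
            24 is a leaf — visit 24.
          At 8: go right to 5.
            5 is a leaf — visit 5.
          Visit 8.
        Visit 29.
      Visit 3.
    Visit 36.
  At 25: go right to 12.
    12 is a leaf — visit 12.
  Visit 25.
At 17: no right child.
Visit 17.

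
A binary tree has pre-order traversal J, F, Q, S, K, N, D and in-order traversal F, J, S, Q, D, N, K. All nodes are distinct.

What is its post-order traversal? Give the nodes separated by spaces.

The first element of pre-order is the root; it splits in-order into left and right subtrees.
Root J: left subtree has 1 node {F}, right has 5 {S, Q, D, N, K}.
  Root Q: left subtree has 1 node {S}, right has 3 {D, N, K}.
    Root K: left subtree has 2 nodes {D, N}, right has 0 { }.
      Root N: left subtree has 1 node {D}, right has 0 { }.

F S D N K Q J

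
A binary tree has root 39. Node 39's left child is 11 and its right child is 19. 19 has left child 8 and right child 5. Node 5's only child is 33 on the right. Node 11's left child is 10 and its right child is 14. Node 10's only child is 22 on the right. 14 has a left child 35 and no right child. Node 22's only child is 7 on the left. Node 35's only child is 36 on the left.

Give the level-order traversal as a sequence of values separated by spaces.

39 11 19 10 14 8 5 22 35 33 7 36

Level-order visits nodes level by level from the root, left to right within each level.
Level 0: 39
Level 1: 11, 19
Level 2: 10, 14, 8, 5
Level 3: 22, 35, 33
Level 4: 7, 36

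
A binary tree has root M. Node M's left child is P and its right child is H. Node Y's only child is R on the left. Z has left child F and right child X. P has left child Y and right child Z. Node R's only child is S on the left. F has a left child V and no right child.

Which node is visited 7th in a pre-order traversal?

F

Pre-order visits the node, then its left subtree, then its right subtree.
Visit M.
At M: go left to P.
  Visit P.
  At P: go left to Y.
    Visit Y.
    At Y: go left to R.
      Visit R.
      At R: go left to S.
        S is a leaf — visit S.
      At R: no right child.
    At Y: no right child.
  At P: go right to Z.
    Visit Z.
    At Z: go left to F.
      Visit F.
      At F: go left to V.
        V is a leaf — visit V.
      At F: no right child.
    At Z: go right to X.
      X is a leaf — visit X.
At M: go right to H.
  H is a leaf — visit H.
Full pre-order sequence: M, P, Y, R, S, Z, F, V, X, H.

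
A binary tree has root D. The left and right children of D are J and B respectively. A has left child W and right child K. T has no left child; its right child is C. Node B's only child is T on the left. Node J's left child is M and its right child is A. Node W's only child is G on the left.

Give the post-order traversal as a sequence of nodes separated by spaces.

Post-order visits the left subtree, then the right subtree, then the node.
At D: go left to J.
  At J: go left to M.
    M is a leaf — visit M.
  At J: go right to A.
    At A: go left to W.
      At W: go left to G.
        G is a leaf — visit G.
      At W: no right child.
      Visit W.
    At A: go right to K.
      K is a leaf — visit K.
    Visit A.
  Visit J.
At D: go right to B.
  At B: go left to T.
    At T: no left child.
    At T: go right to C.
      C is a leaf — visit C.
    Visit T.
  At B: no right child.
  Visit B.
Visit D.

M G W K A J C T B D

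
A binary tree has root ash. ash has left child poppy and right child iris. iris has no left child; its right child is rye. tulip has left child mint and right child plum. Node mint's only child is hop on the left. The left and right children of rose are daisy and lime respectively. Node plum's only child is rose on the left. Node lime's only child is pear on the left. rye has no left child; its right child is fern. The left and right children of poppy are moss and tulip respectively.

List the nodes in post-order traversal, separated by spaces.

moss hop mint daisy pear lime rose plum tulip poppy fern rye iris ash

Post-order visits the left subtree, then the right subtree, then the node.
At ash: go left to poppy.
  At poppy: go left to moss.
    moss is a leaf — visit moss.
  At poppy: go right to tulip.
    At tulip: go left to mint.
      At mint: go left to hop.
        hop is a leaf — visit hop.
      At mint: no right child.
      Visit mint.
    At tulip: go right to plum.
      At plum: go left to rose.
        At rose: go left to daisy.
          daisy is a leaf — visit daisy.
        At rose: go right to lime.
          At lime: go left to pear.
            pear is a leaf — visit pear.
          At lime: no right child.
          Visit lime.
        Visit rose.
      At plum: no right child.
      Visit plum.
    Visit tulip.
  Visit poppy.
At ash: go right to iris.
  At iris: no left child.
  At iris: go right to rye.
    At rye: no left child.
    At rye: go right to fern.
      fern is a leaf — visit fern.
    Visit rye.
  Visit iris.
Visit ash.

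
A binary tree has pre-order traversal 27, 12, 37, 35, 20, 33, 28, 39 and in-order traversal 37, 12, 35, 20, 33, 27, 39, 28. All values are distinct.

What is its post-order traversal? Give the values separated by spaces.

The first element of pre-order is the root; it splits in-order into left and right subtrees.
Root 27: left subtree has 5 nodes {37, 12, 35, 20, 33}, right has 2 {39, 28}.
  Root 12: left subtree has 1 node {37}, right has 3 {35, 20, 33}.
    Root 35: left subtree has 0 nodes { }, right has 2 {20, 33}.
      Root 20: left subtree has 0 nodes { }, right has 1 {33}.
  Root 28: left subtree has 1 node {39}, right has 0 { }.

37 33 20 35 12 39 28 27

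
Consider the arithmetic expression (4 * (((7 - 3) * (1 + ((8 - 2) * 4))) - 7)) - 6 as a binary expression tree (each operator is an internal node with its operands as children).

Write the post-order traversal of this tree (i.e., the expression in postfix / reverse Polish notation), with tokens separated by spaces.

Post-order on an expression tree gives postfix notation: for each operator, emit left operand, right operand, then the operator.

4 7 3 - 1 8 2 - 4 * + * 7 - * 6 -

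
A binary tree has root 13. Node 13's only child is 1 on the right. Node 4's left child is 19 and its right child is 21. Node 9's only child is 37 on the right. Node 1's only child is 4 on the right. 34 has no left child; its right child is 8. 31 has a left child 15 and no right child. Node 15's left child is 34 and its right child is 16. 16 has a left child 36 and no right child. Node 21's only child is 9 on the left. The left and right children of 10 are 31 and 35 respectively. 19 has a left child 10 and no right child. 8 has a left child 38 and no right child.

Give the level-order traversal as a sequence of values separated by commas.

Level-order visits nodes level by level from the root, left to right within each level.
Level 0: 13
Level 1: 1
Level 2: 4
Level 3: 19, 21
Level 4: 10, 9
Level 5: 31, 35, 37
Level 6: 15
Level 7: 34, 16
Level 8: 8, 36
Level 9: 38

13, 1, 4, 19, 21, 10, 9, 31, 35, 37, 15, 34, 16, 8, 36, 38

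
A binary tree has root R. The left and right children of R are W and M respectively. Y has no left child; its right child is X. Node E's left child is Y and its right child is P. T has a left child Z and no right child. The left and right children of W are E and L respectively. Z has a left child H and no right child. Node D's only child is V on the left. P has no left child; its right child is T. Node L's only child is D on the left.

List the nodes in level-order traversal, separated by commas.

R, W, M, E, L, Y, P, D, X, T, V, Z, H

Level-order visits nodes level by level from the root, left to right within each level.
Level 0: R
Level 1: W, M
Level 2: E, L
Level 3: Y, P, D
Level 4: X, T, V
Level 5: Z
Level 6: H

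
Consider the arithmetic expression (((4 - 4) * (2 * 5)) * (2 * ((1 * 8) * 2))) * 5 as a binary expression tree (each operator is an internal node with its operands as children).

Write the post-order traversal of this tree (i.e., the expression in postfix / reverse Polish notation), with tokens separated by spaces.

4 4 - 2 5 * * 2 1 8 * 2 * * * 5 *

Post-order on an expression tree gives postfix notation: for each operator, emit left operand, right operand, then the operator.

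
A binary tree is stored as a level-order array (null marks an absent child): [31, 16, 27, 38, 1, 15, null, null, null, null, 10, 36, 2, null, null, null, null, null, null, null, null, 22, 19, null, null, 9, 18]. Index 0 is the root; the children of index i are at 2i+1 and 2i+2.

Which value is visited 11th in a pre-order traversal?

2

Pre-order visits the node, then its left subtree, then its right subtree.
Visit 31.
At 31: go left to 16.
  Visit 16.
  At 16: go left to 38.
    38 is a leaf — visit 38.
  At 16: go right to 1.
    Visit 1.
    At 1: no left child.
    At 1: go right to 10.
      Visit 10.
      At 10: go left to 22.
        22 is a leaf — visit 22.
      At 10: go right to 19.
        19 is a leaf — visit 19.
At 31: go right to 27.
  Visit 27.
  At 27: go left to 15.
    Visit 15.
    At 15: go left to 36.
      36 is a leaf — visit 36.
    At 15: go right to 2.
      Visit 2.
      At 2: go left to 9.
        9 is a leaf — visit 9.
      At 2: go right to 18.
        18 is a leaf — visit 18.
  At 27: no right child.
Full pre-order sequence: 31, 16, 38, 1, 10, 22, 19, 27, 15, 36, 2, 9, 18.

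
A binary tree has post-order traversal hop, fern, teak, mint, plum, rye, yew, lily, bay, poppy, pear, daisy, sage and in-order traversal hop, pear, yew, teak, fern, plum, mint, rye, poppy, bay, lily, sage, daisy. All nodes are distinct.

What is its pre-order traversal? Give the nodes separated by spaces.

sage pear hop poppy yew rye plum teak fern mint bay lily daisy

The last element of post-order is the root; it splits in-order into left and right subtrees.
Root sage: left subtree has 11 nodes {hop, pear, yew, teak, fern, plum, mint, rye, poppy, bay, lily}, right has 1 {daisy}.
  Root pear: left subtree has 1 node {hop}, right has 9 {yew, teak, fern, plum, mint, rye, poppy, bay, lily}.
    Root poppy: left subtree has 6 nodes {yew, teak, fern, plum, mint, rye}, right has 2 {bay, lily}.
      Root yew: left subtree has 0 nodes { }, right has 5 {teak, fern, plum, mint, rye}.
        Root rye: left subtree has 4 nodes {teak, fern, plum, mint}, right has 0 { }.
          Root plum: left subtree has 2 nodes {teak, fern}, right has 1 {mint}.
            Root teak: left subtree has 0 nodes { }, right has 1 {fern}.
      Root bay: left subtree has 0 nodes { }, right has 1 {lily}.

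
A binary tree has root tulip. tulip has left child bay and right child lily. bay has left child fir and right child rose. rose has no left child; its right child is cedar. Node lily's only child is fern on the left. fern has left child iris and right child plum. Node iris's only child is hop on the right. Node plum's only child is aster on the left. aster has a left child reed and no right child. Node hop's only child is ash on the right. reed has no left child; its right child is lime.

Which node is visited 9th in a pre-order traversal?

Pre-order visits the node, then its left subtree, then its right subtree.
Visit tulip.
At tulip: go left to bay.
  Visit bay.
  At bay: go left to fir.
    fir is a leaf — visit fir.
  At bay: go right to rose.
    Visit rose.
    At rose: no left child.
    At rose: go right to cedar.
      cedar is a leaf — visit cedar.
At tulip: go right to lily.
  Visit lily.
  At lily: go left to fern.
    Visit fern.
    At fern: go left to iris.
      Visit iris.
      At iris: no left child.
      At iris: go right to hop.
        Visit hop.
        At hop: no left child.
        At hop: go right to ash.
          ash is a leaf — visit ash.
    At fern: go right to plum.
      Visit plum.
      At plum: go left to aster.
        Visit aster.
        At aster: go left to reed.
          Visit reed.
          At reed: no left child.
          At reed: go right to lime.
            lime is a leaf — visit lime.
        At aster: no right child.
      At plum: no right child.
  At lily: no right child.
Full pre-order sequence: tulip, bay, fir, rose, cedar, lily, fern, iris, hop, ash, plum, aster, reed, lime.

hop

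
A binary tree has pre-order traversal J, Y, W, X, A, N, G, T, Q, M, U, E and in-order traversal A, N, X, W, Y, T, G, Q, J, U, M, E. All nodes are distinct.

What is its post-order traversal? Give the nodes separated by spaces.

N A X W T Q G Y U E M J

The first element of pre-order is the root; it splits in-order into left and right subtrees.
Root J: left subtree has 8 nodes {A, N, X, W, Y, T, G, Q}, right has 3 {U, M, E}.
  Root Y: left subtree has 4 nodes {A, N, X, W}, right has 3 {T, G, Q}.
    Root W: left subtree has 3 nodes {A, N, X}, right has 0 { }.
      Root X: left subtree has 2 nodes {A, N}, right has 0 { }.
        Root A: left subtree has 0 nodes { }, right has 1 {N}.
    Root G: left subtree has 1 node {T}, right has 1 {Q}.
  Root M: left subtree has 1 node {U}, right has 1 {E}.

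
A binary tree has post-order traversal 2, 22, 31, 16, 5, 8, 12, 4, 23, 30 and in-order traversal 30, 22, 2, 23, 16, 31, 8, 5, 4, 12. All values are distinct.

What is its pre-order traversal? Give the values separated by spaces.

The last element of post-order is the root; it splits in-order into left and right subtrees.
Root 30: left subtree has 0 nodes { }, right has 9 {22, 2, 23, 16, 31, 8, 5, 4, 12}.
  Root 23: left subtree has 2 nodes {22, 2}, right has 6 {16, 31, 8, 5, 4, 12}.
    Root 22: left subtree has 0 nodes { }, right has 1 {2}.
    Root 4: left subtree has 4 nodes {16, 31, 8, 5}, right has 1 {12}.
      Root 8: left subtree has 2 nodes {16, 31}, right has 1 {5}.
        Root 16: left subtree has 0 nodes { }, right has 1 {31}.

30 23 22 2 4 8 16 31 5 12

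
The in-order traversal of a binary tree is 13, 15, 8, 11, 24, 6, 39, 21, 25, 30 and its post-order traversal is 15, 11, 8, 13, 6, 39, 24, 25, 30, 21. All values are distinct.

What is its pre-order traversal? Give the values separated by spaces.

21 24 13 8 15 11 39 6 30 25

The last element of post-order is the root; it splits in-order into left and right subtrees.
Root 21: left subtree has 7 nodes {13, 15, 8, 11, 24, 6, 39}, right has 2 {25, 30}.
  Root 24: left subtree has 4 nodes {13, 15, 8, 11}, right has 2 {6, 39}.
    Root 13: left subtree has 0 nodes { }, right has 3 {15, 8, 11}.
      Root 8: left subtree has 1 node {15}, right has 1 {11}.
    Root 39: left subtree has 1 node {6}, right has 0 { }.
  Root 30: left subtree has 1 node {25}, right has 0 { }.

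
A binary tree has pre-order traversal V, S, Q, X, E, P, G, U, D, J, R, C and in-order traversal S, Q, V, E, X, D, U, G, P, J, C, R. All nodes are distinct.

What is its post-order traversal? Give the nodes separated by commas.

Q, S, E, D, U, G, C, R, J, P, X, V

The first element of pre-order is the root; it splits in-order into left and right subtrees.
Root V: left subtree has 2 nodes {S, Q}, right has 9 {E, X, D, U, G, P, J, C, R}.
  Root S: left subtree has 0 nodes { }, right has 1 {Q}.
  Root X: left subtree has 1 node {E}, right has 7 {D, U, G, P, J, C, R}.
    Root P: left subtree has 3 nodes {D, U, G}, right has 3 {J, C, R}.
      Root G: left subtree has 2 nodes {D, U}, right has 0 { }.
        Root U: left subtree has 1 node {D}, right has 0 { }.
      Root J: left subtree has 0 nodes { }, right has 2 {C, R}.
        Root R: left subtree has 1 node {C}, right has 0 { }.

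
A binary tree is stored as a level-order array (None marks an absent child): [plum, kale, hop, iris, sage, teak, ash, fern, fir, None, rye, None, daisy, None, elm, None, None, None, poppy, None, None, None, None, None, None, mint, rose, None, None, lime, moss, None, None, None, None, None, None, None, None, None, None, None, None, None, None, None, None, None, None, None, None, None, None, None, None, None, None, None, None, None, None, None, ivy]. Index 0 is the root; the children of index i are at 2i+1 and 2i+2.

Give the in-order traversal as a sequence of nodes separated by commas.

In-order visits the left subtree, then the node, then the right subtree.
At plum: go left to kale.
  At kale: go left to iris.
    At iris: go left to fern.
      fern is a leaf — visit fern.
    Visit iris.
    At iris: go right to fir.
      At fir: no left child.
      Visit fir.
      At fir: go right to poppy.
        poppy is a leaf — visit poppy.
  Visit kale.
  At kale: go right to sage.
    At sage: no left child.
    Visit sage.
    At sage: go right to rye.
      rye is a leaf — visit rye.
Visit plum.
At plum: go right to hop.
  At hop: go left to teak.
    At teak: no left child.
    Visit teak.
    At teak: go right to daisy.
      At daisy: go left to mint.
        mint is a leaf — visit mint.
      Visit daisy.
      At daisy: go right to rose.
        rose is a leaf — visit rose.
  Visit hop.
  At hop: go right to ash.
    At ash: no left child.
    Visit ash.
    At ash: go right to elm.
      At elm: go left to lime.
        lime is a leaf — visit lime.
      Visit elm.
      At elm: go right to moss.
        At moss: no left child.
        Visit moss.
        At moss: go right to ivy.
          ivy is a leaf — visit ivy.

fern, iris, fir, poppy, kale, sage, rye, plum, teak, mint, daisy, rose, hop, ash, lime, elm, moss, ivy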